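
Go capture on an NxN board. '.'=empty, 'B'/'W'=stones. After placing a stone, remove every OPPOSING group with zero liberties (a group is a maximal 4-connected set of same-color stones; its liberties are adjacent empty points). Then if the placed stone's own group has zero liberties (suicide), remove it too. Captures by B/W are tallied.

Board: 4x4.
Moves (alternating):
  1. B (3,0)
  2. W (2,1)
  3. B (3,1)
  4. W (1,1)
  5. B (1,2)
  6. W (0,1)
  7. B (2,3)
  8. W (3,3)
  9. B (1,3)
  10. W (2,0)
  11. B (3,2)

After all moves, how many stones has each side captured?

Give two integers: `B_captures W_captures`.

Answer: 1 0

Derivation:
Move 1: B@(3,0) -> caps B=0 W=0
Move 2: W@(2,1) -> caps B=0 W=0
Move 3: B@(3,1) -> caps B=0 W=0
Move 4: W@(1,1) -> caps B=0 W=0
Move 5: B@(1,2) -> caps B=0 W=0
Move 6: W@(0,1) -> caps B=0 W=0
Move 7: B@(2,3) -> caps B=0 W=0
Move 8: W@(3,3) -> caps B=0 W=0
Move 9: B@(1,3) -> caps B=0 W=0
Move 10: W@(2,0) -> caps B=0 W=0
Move 11: B@(3,2) -> caps B=1 W=0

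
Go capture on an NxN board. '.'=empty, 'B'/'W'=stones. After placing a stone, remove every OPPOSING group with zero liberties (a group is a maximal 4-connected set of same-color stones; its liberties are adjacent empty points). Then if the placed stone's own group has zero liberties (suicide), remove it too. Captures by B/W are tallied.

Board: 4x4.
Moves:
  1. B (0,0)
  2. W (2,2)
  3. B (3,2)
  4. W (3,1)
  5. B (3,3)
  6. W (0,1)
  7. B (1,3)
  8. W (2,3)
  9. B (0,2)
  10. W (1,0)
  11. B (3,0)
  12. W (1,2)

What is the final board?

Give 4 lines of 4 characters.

Move 1: B@(0,0) -> caps B=0 W=0
Move 2: W@(2,2) -> caps B=0 W=0
Move 3: B@(3,2) -> caps B=0 W=0
Move 4: W@(3,1) -> caps B=0 W=0
Move 5: B@(3,3) -> caps B=0 W=0
Move 6: W@(0,1) -> caps B=0 W=0
Move 7: B@(1,3) -> caps B=0 W=0
Move 8: W@(2,3) -> caps B=0 W=2
Move 9: B@(0,2) -> caps B=0 W=2
Move 10: W@(1,0) -> caps B=0 W=3
Move 11: B@(3,0) -> caps B=0 W=3
Move 12: W@(1,2) -> caps B=0 W=3

Answer: .WB.
W.WB
..WW
BW..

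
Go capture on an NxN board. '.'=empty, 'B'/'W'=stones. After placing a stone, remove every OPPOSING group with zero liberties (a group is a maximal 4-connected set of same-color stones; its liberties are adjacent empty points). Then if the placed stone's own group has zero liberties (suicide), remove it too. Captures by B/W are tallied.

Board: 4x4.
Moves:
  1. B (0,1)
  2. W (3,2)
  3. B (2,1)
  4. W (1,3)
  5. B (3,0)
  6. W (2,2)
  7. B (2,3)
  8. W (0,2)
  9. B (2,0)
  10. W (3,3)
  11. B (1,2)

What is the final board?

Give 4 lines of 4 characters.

Move 1: B@(0,1) -> caps B=0 W=0
Move 2: W@(3,2) -> caps B=0 W=0
Move 3: B@(2,1) -> caps B=0 W=0
Move 4: W@(1,3) -> caps B=0 W=0
Move 5: B@(3,0) -> caps B=0 W=0
Move 6: W@(2,2) -> caps B=0 W=0
Move 7: B@(2,3) -> caps B=0 W=0
Move 8: W@(0,2) -> caps B=0 W=0
Move 9: B@(2,0) -> caps B=0 W=0
Move 10: W@(3,3) -> caps B=0 W=1
Move 11: B@(1,2) -> caps B=0 W=1

Answer: .BW.
..BW
BBW.
B.WW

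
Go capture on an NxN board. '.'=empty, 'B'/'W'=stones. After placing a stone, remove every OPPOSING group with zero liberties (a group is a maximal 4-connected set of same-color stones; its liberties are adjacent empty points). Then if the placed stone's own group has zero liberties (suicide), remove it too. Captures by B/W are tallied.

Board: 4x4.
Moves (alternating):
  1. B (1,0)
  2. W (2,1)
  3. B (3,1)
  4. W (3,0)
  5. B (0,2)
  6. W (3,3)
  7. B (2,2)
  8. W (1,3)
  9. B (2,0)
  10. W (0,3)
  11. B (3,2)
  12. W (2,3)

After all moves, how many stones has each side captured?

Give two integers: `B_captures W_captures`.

Move 1: B@(1,0) -> caps B=0 W=0
Move 2: W@(2,1) -> caps B=0 W=0
Move 3: B@(3,1) -> caps B=0 W=0
Move 4: W@(3,0) -> caps B=0 W=0
Move 5: B@(0,2) -> caps B=0 W=0
Move 6: W@(3,3) -> caps B=0 W=0
Move 7: B@(2,2) -> caps B=0 W=0
Move 8: W@(1,3) -> caps B=0 W=0
Move 9: B@(2,0) -> caps B=1 W=0
Move 10: W@(0,3) -> caps B=1 W=0
Move 11: B@(3,2) -> caps B=1 W=0
Move 12: W@(2,3) -> caps B=1 W=0

Answer: 1 0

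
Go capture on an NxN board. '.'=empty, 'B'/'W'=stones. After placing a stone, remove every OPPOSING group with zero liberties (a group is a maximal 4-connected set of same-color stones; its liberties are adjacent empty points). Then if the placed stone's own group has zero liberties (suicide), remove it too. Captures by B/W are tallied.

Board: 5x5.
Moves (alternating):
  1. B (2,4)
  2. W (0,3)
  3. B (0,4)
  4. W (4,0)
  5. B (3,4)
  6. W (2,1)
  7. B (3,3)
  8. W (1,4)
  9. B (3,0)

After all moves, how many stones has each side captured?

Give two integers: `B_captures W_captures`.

Answer: 0 1

Derivation:
Move 1: B@(2,4) -> caps B=0 W=0
Move 2: W@(0,3) -> caps B=0 W=0
Move 3: B@(0,4) -> caps B=0 W=0
Move 4: W@(4,0) -> caps B=0 W=0
Move 5: B@(3,4) -> caps B=0 W=0
Move 6: W@(2,1) -> caps B=0 W=0
Move 7: B@(3,3) -> caps B=0 W=0
Move 8: W@(1,4) -> caps B=0 W=1
Move 9: B@(3,0) -> caps B=0 W=1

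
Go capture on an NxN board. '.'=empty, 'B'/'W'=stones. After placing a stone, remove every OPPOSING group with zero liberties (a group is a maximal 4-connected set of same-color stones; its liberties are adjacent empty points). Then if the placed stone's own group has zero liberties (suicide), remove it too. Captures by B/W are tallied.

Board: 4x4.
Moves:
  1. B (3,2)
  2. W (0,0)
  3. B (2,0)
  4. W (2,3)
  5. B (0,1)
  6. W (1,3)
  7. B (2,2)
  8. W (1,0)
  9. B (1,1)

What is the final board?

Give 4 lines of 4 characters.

Answer: .B..
.B.W
B.BW
..B.

Derivation:
Move 1: B@(3,2) -> caps B=0 W=0
Move 2: W@(0,0) -> caps B=0 W=0
Move 3: B@(2,0) -> caps B=0 W=0
Move 4: W@(2,3) -> caps B=0 W=0
Move 5: B@(0,1) -> caps B=0 W=0
Move 6: W@(1,3) -> caps B=0 W=0
Move 7: B@(2,2) -> caps B=0 W=0
Move 8: W@(1,0) -> caps B=0 W=0
Move 9: B@(1,1) -> caps B=2 W=0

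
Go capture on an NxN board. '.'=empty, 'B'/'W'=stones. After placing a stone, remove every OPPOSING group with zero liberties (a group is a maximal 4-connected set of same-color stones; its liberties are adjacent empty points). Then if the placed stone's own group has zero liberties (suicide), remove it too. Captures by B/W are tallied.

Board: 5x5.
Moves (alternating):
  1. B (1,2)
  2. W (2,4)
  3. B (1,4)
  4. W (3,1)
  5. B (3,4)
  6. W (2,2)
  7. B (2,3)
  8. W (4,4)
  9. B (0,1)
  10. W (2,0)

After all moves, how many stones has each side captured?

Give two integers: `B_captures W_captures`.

Answer: 1 0

Derivation:
Move 1: B@(1,2) -> caps B=0 W=0
Move 2: W@(2,4) -> caps B=0 W=0
Move 3: B@(1,4) -> caps B=0 W=0
Move 4: W@(3,1) -> caps B=0 W=0
Move 5: B@(3,4) -> caps B=0 W=0
Move 6: W@(2,2) -> caps B=0 W=0
Move 7: B@(2,3) -> caps B=1 W=0
Move 8: W@(4,4) -> caps B=1 W=0
Move 9: B@(0,1) -> caps B=1 W=0
Move 10: W@(2,0) -> caps B=1 W=0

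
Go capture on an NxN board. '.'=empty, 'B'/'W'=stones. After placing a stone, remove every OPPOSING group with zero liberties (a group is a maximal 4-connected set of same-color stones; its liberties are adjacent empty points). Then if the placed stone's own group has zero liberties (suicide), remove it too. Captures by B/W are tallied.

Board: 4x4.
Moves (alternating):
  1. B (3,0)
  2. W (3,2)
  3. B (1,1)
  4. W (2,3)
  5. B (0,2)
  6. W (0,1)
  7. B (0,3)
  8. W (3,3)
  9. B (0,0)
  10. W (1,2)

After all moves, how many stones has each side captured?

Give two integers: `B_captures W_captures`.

Answer: 1 0

Derivation:
Move 1: B@(3,0) -> caps B=0 W=0
Move 2: W@(3,2) -> caps B=0 W=0
Move 3: B@(1,1) -> caps B=0 W=0
Move 4: W@(2,3) -> caps B=0 W=0
Move 5: B@(0,2) -> caps B=0 W=0
Move 6: W@(0,1) -> caps B=0 W=0
Move 7: B@(0,3) -> caps B=0 W=0
Move 8: W@(3,3) -> caps B=0 W=0
Move 9: B@(0,0) -> caps B=1 W=0
Move 10: W@(1,2) -> caps B=1 W=0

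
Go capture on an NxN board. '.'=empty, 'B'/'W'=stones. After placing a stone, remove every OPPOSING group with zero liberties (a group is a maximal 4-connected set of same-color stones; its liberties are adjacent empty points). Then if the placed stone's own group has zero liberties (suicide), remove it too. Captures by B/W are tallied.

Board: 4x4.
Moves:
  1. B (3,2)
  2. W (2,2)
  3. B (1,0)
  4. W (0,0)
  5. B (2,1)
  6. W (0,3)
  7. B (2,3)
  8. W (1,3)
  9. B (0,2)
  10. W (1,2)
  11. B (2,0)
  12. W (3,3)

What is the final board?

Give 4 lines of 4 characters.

Move 1: B@(3,2) -> caps B=0 W=0
Move 2: W@(2,2) -> caps B=0 W=0
Move 3: B@(1,0) -> caps B=0 W=0
Move 4: W@(0,0) -> caps B=0 W=0
Move 5: B@(2,1) -> caps B=0 W=0
Move 6: W@(0,3) -> caps B=0 W=0
Move 7: B@(2,3) -> caps B=0 W=0
Move 8: W@(1,3) -> caps B=0 W=0
Move 9: B@(0,2) -> caps B=0 W=0
Move 10: W@(1,2) -> caps B=0 W=0
Move 11: B@(2,0) -> caps B=0 W=0
Move 12: W@(3,3) -> caps B=0 W=1

Answer: W.BW
B.WW
BBW.
..BW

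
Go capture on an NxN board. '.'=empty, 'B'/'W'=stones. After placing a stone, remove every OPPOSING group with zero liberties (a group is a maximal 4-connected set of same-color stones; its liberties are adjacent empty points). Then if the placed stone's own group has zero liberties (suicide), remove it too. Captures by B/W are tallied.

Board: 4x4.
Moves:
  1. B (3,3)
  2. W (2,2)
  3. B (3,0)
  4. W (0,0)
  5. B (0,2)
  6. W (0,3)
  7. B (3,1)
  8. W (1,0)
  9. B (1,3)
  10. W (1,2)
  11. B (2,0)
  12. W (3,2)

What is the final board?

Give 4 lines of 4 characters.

Move 1: B@(3,3) -> caps B=0 W=0
Move 2: W@(2,2) -> caps B=0 W=0
Move 3: B@(3,0) -> caps B=0 W=0
Move 4: W@(0,0) -> caps B=0 W=0
Move 5: B@(0,2) -> caps B=0 W=0
Move 6: W@(0,3) -> caps B=0 W=0
Move 7: B@(3,1) -> caps B=0 W=0
Move 8: W@(1,0) -> caps B=0 W=0
Move 9: B@(1,3) -> caps B=1 W=0
Move 10: W@(1,2) -> caps B=1 W=0
Move 11: B@(2,0) -> caps B=1 W=0
Move 12: W@(3,2) -> caps B=1 W=0

Answer: W.B.
W.WB
B.W.
BBWB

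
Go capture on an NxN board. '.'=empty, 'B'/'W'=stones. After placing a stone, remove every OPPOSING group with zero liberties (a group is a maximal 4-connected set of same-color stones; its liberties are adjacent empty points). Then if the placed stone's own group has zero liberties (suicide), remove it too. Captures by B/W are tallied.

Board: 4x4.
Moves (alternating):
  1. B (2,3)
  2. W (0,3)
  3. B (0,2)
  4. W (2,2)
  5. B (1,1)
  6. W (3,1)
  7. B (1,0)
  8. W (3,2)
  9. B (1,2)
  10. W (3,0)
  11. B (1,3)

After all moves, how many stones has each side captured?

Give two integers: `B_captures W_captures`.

Answer: 1 0

Derivation:
Move 1: B@(2,3) -> caps B=0 W=0
Move 2: W@(0,3) -> caps B=0 W=0
Move 3: B@(0,2) -> caps B=0 W=0
Move 4: W@(2,2) -> caps B=0 W=0
Move 5: B@(1,1) -> caps B=0 W=0
Move 6: W@(3,1) -> caps B=0 W=0
Move 7: B@(1,0) -> caps B=0 W=0
Move 8: W@(3,2) -> caps B=0 W=0
Move 9: B@(1,2) -> caps B=0 W=0
Move 10: W@(3,0) -> caps B=0 W=0
Move 11: B@(1,3) -> caps B=1 W=0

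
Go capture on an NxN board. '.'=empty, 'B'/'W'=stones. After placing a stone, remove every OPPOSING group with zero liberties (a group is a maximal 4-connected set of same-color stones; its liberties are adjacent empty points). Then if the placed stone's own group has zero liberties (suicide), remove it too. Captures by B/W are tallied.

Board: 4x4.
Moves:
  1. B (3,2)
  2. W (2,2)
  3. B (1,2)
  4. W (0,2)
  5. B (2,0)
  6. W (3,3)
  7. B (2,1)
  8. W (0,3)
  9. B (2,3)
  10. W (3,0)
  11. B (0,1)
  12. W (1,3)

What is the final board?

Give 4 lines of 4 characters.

Move 1: B@(3,2) -> caps B=0 W=0
Move 2: W@(2,2) -> caps B=0 W=0
Move 3: B@(1,2) -> caps B=0 W=0
Move 4: W@(0,2) -> caps B=0 W=0
Move 5: B@(2,0) -> caps B=0 W=0
Move 6: W@(3,3) -> caps B=0 W=0
Move 7: B@(2,1) -> caps B=0 W=0
Move 8: W@(0,3) -> caps B=0 W=0
Move 9: B@(2,3) -> caps B=2 W=0
Move 10: W@(3,0) -> caps B=2 W=0
Move 11: B@(0,1) -> caps B=2 W=0
Move 12: W@(1,3) -> caps B=2 W=0

Answer: .B..
..B.
BB.B
W.B.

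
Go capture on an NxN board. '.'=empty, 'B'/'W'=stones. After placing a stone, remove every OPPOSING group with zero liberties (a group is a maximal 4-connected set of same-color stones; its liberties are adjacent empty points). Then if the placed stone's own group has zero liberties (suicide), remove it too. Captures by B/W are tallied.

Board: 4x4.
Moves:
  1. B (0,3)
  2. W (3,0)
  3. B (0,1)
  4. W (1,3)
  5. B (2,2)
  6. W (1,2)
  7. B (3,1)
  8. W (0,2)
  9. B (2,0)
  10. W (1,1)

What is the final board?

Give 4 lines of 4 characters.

Answer: .BW.
.WWW
B.B.
.B..

Derivation:
Move 1: B@(0,3) -> caps B=0 W=0
Move 2: W@(3,0) -> caps B=0 W=0
Move 3: B@(0,1) -> caps B=0 W=0
Move 4: W@(1,3) -> caps B=0 W=0
Move 5: B@(2,2) -> caps B=0 W=0
Move 6: W@(1,2) -> caps B=0 W=0
Move 7: B@(3,1) -> caps B=0 W=0
Move 8: W@(0,2) -> caps B=0 W=1
Move 9: B@(2,0) -> caps B=1 W=1
Move 10: W@(1,1) -> caps B=1 W=1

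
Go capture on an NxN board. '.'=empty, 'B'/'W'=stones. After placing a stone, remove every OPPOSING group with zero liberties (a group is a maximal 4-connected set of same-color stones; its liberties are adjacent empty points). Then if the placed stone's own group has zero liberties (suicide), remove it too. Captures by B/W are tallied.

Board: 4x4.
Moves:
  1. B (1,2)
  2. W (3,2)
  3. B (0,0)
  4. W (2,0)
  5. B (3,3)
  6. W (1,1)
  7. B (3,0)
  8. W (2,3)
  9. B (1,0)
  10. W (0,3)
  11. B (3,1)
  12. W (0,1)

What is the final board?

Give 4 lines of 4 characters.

Answer: .W.W
.WB.
W..W
BBW.

Derivation:
Move 1: B@(1,2) -> caps B=0 W=0
Move 2: W@(3,2) -> caps B=0 W=0
Move 3: B@(0,0) -> caps B=0 W=0
Move 4: W@(2,0) -> caps B=0 W=0
Move 5: B@(3,3) -> caps B=0 W=0
Move 6: W@(1,1) -> caps B=0 W=0
Move 7: B@(3,0) -> caps B=0 W=0
Move 8: W@(2,3) -> caps B=0 W=1
Move 9: B@(1,0) -> caps B=0 W=1
Move 10: W@(0,3) -> caps B=0 W=1
Move 11: B@(3,1) -> caps B=0 W=1
Move 12: W@(0,1) -> caps B=0 W=3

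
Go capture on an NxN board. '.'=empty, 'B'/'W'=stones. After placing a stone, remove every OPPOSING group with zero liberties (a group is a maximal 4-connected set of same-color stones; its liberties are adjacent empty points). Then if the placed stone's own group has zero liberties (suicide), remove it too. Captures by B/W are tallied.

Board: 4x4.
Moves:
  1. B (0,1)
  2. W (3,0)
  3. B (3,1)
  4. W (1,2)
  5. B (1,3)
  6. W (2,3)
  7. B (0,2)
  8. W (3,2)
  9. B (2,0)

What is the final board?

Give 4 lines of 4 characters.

Move 1: B@(0,1) -> caps B=0 W=0
Move 2: W@(3,0) -> caps B=0 W=0
Move 3: B@(3,1) -> caps B=0 W=0
Move 4: W@(1,2) -> caps B=0 W=0
Move 5: B@(1,3) -> caps B=0 W=0
Move 6: W@(2,3) -> caps B=0 W=0
Move 7: B@(0,2) -> caps B=0 W=0
Move 8: W@(3,2) -> caps B=0 W=0
Move 9: B@(2,0) -> caps B=1 W=0

Answer: .BB.
..WB
B..W
.BW.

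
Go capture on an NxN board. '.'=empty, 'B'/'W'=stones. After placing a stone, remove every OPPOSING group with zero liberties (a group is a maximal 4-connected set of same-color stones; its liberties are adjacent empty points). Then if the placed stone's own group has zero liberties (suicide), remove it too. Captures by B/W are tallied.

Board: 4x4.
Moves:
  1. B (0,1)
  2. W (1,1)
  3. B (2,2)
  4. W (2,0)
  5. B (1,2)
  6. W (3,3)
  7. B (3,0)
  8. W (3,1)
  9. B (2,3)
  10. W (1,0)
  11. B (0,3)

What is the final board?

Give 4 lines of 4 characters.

Move 1: B@(0,1) -> caps B=0 W=0
Move 2: W@(1,1) -> caps B=0 W=0
Move 3: B@(2,2) -> caps B=0 W=0
Move 4: W@(2,0) -> caps B=0 W=0
Move 5: B@(1,2) -> caps B=0 W=0
Move 6: W@(3,3) -> caps B=0 W=0
Move 7: B@(3,0) -> caps B=0 W=0
Move 8: W@(3,1) -> caps B=0 W=1
Move 9: B@(2,3) -> caps B=0 W=1
Move 10: W@(1,0) -> caps B=0 W=1
Move 11: B@(0,3) -> caps B=0 W=1

Answer: .B.B
WWB.
W.BB
.W.W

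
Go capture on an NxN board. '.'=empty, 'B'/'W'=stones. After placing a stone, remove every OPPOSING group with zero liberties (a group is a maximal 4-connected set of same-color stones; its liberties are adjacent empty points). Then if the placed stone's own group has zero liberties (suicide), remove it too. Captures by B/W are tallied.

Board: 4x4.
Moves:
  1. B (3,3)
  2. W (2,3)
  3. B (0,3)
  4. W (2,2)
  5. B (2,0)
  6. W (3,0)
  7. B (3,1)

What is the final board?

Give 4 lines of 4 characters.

Move 1: B@(3,3) -> caps B=0 W=0
Move 2: W@(2,3) -> caps B=0 W=0
Move 3: B@(0,3) -> caps B=0 W=0
Move 4: W@(2,2) -> caps B=0 W=0
Move 5: B@(2,0) -> caps B=0 W=0
Move 6: W@(3,0) -> caps B=0 W=0
Move 7: B@(3,1) -> caps B=1 W=0

Answer: ...B
....
B.WW
.B.B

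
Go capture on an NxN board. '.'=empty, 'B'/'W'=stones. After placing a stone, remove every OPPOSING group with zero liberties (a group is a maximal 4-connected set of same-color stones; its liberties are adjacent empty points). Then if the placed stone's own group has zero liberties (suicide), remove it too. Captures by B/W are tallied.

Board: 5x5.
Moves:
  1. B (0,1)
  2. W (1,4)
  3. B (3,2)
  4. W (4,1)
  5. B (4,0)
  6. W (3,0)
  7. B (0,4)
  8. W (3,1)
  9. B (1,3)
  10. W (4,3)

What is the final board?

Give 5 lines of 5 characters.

Move 1: B@(0,1) -> caps B=0 W=0
Move 2: W@(1,4) -> caps B=0 W=0
Move 3: B@(3,2) -> caps B=0 W=0
Move 4: W@(4,1) -> caps B=0 W=0
Move 5: B@(4,0) -> caps B=0 W=0
Move 6: W@(3,0) -> caps B=0 W=1
Move 7: B@(0,4) -> caps B=0 W=1
Move 8: W@(3,1) -> caps B=0 W=1
Move 9: B@(1,3) -> caps B=0 W=1
Move 10: W@(4,3) -> caps B=0 W=1

Answer: .B..B
...BW
.....
WWB..
.W.W.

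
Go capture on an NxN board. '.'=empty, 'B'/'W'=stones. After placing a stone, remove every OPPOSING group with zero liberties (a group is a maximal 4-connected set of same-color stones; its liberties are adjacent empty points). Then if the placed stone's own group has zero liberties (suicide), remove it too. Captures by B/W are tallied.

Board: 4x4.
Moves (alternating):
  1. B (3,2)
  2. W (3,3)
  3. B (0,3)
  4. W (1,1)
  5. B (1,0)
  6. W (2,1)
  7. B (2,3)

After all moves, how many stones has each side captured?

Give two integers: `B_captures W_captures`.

Answer: 1 0

Derivation:
Move 1: B@(3,2) -> caps B=0 W=0
Move 2: W@(3,3) -> caps B=0 W=0
Move 3: B@(0,3) -> caps B=0 W=0
Move 4: W@(1,1) -> caps B=0 W=0
Move 5: B@(1,0) -> caps B=0 W=0
Move 6: W@(2,1) -> caps B=0 W=0
Move 7: B@(2,3) -> caps B=1 W=0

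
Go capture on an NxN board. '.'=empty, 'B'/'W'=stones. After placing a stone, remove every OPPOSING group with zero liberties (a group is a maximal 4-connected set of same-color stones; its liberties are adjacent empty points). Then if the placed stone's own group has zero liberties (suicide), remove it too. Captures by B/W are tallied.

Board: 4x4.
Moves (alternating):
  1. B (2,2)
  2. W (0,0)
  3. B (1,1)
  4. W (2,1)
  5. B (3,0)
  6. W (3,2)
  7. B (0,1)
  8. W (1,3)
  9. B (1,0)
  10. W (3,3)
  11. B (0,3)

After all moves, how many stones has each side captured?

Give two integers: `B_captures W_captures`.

Answer: 1 0

Derivation:
Move 1: B@(2,2) -> caps B=0 W=0
Move 2: W@(0,0) -> caps B=0 W=0
Move 3: B@(1,1) -> caps B=0 W=0
Move 4: W@(2,1) -> caps B=0 W=0
Move 5: B@(3,0) -> caps B=0 W=0
Move 6: W@(3,2) -> caps B=0 W=0
Move 7: B@(0,1) -> caps B=0 W=0
Move 8: W@(1,3) -> caps B=0 W=0
Move 9: B@(1,0) -> caps B=1 W=0
Move 10: W@(3,3) -> caps B=1 W=0
Move 11: B@(0,3) -> caps B=1 W=0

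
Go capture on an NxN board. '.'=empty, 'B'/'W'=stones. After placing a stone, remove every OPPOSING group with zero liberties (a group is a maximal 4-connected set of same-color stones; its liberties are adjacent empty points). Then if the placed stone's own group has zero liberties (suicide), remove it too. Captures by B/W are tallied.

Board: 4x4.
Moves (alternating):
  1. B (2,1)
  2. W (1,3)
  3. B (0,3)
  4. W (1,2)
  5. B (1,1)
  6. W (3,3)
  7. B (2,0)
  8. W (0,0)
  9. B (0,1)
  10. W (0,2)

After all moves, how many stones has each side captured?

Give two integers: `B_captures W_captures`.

Answer: 0 1

Derivation:
Move 1: B@(2,1) -> caps B=0 W=0
Move 2: W@(1,3) -> caps B=0 W=0
Move 3: B@(0,3) -> caps B=0 W=0
Move 4: W@(1,2) -> caps B=0 W=0
Move 5: B@(1,1) -> caps B=0 W=0
Move 6: W@(3,3) -> caps B=0 W=0
Move 7: B@(2,0) -> caps B=0 W=0
Move 8: W@(0,0) -> caps B=0 W=0
Move 9: B@(0,1) -> caps B=0 W=0
Move 10: W@(0,2) -> caps B=0 W=1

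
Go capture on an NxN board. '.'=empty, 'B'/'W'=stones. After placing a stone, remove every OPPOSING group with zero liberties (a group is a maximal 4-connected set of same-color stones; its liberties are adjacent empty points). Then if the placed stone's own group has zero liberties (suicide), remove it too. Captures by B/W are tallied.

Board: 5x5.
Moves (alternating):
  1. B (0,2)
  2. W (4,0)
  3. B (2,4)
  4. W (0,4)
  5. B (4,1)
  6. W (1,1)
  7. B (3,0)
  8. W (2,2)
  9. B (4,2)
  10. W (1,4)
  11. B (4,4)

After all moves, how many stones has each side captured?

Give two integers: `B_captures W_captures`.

Move 1: B@(0,2) -> caps B=0 W=0
Move 2: W@(4,0) -> caps B=0 W=0
Move 3: B@(2,4) -> caps B=0 W=0
Move 4: W@(0,4) -> caps B=0 W=0
Move 5: B@(4,1) -> caps B=0 W=0
Move 6: W@(1,1) -> caps B=0 W=0
Move 7: B@(3,0) -> caps B=1 W=0
Move 8: W@(2,2) -> caps B=1 W=0
Move 9: B@(4,2) -> caps B=1 W=0
Move 10: W@(1,4) -> caps B=1 W=0
Move 11: B@(4,4) -> caps B=1 W=0

Answer: 1 0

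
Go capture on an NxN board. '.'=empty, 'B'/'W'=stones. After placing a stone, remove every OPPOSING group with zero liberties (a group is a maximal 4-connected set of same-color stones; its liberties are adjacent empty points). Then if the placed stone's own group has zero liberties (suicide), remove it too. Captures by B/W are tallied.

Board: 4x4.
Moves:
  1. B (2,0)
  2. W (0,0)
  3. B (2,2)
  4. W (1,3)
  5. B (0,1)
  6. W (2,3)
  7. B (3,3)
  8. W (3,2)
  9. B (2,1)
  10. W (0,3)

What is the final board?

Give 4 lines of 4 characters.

Move 1: B@(2,0) -> caps B=0 W=0
Move 2: W@(0,0) -> caps B=0 W=0
Move 3: B@(2,2) -> caps B=0 W=0
Move 4: W@(1,3) -> caps B=0 W=0
Move 5: B@(0,1) -> caps B=0 W=0
Move 6: W@(2,3) -> caps B=0 W=0
Move 7: B@(3,3) -> caps B=0 W=0
Move 8: W@(3,2) -> caps B=0 W=1
Move 9: B@(2,1) -> caps B=0 W=1
Move 10: W@(0,3) -> caps B=0 W=1

Answer: WB.W
...W
BBBW
..W.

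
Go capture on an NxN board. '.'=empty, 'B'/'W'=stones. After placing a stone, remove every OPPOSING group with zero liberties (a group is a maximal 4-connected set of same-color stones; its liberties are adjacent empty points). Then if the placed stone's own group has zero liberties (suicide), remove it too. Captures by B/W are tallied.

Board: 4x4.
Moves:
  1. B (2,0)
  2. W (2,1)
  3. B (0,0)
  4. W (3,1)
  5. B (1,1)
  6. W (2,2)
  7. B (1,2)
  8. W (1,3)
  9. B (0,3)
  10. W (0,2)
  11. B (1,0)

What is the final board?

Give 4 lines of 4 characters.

Answer: B.W.
BBBW
BWW.
.W..

Derivation:
Move 1: B@(2,0) -> caps B=0 W=0
Move 2: W@(2,1) -> caps B=0 W=0
Move 3: B@(0,0) -> caps B=0 W=0
Move 4: W@(3,1) -> caps B=0 W=0
Move 5: B@(1,1) -> caps B=0 W=0
Move 6: W@(2,2) -> caps B=0 W=0
Move 7: B@(1,2) -> caps B=0 W=0
Move 8: W@(1,3) -> caps B=0 W=0
Move 9: B@(0,3) -> caps B=0 W=0
Move 10: W@(0,2) -> caps B=0 W=1
Move 11: B@(1,0) -> caps B=0 W=1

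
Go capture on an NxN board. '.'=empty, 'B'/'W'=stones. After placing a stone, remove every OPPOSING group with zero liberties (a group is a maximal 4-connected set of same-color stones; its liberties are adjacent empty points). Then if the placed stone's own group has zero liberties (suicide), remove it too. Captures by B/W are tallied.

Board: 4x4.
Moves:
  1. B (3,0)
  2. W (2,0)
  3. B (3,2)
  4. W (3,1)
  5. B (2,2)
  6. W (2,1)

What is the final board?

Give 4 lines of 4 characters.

Answer: ....
....
WWB.
.WB.

Derivation:
Move 1: B@(3,0) -> caps B=0 W=0
Move 2: W@(2,0) -> caps B=0 W=0
Move 3: B@(3,2) -> caps B=0 W=0
Move 4: W@(3,1) -> caps B=0 W=1
Move 5: B@(2,2) -> caps B=0 W=1
Move 6: W@(2,1) -> caps B=0 W=1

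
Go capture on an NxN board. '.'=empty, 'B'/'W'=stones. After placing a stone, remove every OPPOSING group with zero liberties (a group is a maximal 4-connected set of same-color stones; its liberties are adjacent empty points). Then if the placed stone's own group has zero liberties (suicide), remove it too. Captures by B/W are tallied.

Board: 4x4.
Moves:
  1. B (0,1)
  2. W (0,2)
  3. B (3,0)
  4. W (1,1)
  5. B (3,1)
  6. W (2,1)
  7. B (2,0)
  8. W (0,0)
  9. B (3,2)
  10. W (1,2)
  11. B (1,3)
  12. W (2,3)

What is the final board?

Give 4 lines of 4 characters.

Answer: W.W.
.WWB
BW.W
BBB.

Derivation:
Move 1: B@(0,1) -> caps B=0 W=0
Move 2: W@(0,2) -> caps B=0 W=0
Move 3: B@(3,0) -> caps B=0 W=0
Move 4: W@(1,1) -> caps B=0 W=0
Move 5: B@(3,1) -> caps B=0 W=0
Move 6: W@(2,1) -> caps B=0 W=0
Move 7: B@(2,0) -> caps B=0 W=0
Move 8: W@(0,0) -> caps B=0 W=1
Move 9: B@(3,2) -> caps B=0 W=1
Move 10: W@(1,2) -> caps B=0 W=1
Move 11: B@(1,3) -> caps B=0 W=1
Move 12: W@(2,3) -> caps B=0 W=1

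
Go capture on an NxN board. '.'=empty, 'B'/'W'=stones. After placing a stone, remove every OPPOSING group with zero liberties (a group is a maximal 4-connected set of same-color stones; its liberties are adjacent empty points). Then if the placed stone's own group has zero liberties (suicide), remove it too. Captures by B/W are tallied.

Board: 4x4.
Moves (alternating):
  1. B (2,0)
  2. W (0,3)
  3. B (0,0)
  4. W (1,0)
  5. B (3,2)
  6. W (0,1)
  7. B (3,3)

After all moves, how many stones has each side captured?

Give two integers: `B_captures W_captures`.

Answer: 0 1

Derivation:
Move 1: B@(2,0) -> caps B=0 W=0
Move 2: W@(0,3) -> caps B=0 W=0
Move 3: B@(0,0) -> caps B=0 W=0
Move 4: W@(1,0) -> caps B=0 W=0
Move 5: B@(3,2) -> caps B=0 W=0
Move 6: W@(0,1) -> caps B=0 W=1
Move 7: B@(3,3) -> caps B=0 W=1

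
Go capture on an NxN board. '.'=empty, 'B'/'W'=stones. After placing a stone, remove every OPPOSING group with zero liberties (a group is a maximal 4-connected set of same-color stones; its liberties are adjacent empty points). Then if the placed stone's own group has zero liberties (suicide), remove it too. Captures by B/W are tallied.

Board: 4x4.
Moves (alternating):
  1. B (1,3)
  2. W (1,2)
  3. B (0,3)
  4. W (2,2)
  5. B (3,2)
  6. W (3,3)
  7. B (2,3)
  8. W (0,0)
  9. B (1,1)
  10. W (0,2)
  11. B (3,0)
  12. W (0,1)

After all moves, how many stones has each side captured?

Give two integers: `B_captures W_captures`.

Move 1: B@(1,3) -> caps B=0 W=0
Move 2: W@(1,2) -> caps B=0 W=0
Move 3: B@(0,3) -> caps B=0 W=0
Move 4: W@(2,2) -> caps B=0 W=0
Move 5: B@(3,2) -> caps B=0 W=0
Move 6: W@(3,3) -> caps B=0 W=0
Move 7: B@(2,3) -> caps B=1 W=0
Move 8: W@(0,0) -> caps B=1 W=0
Move 9: B@(1,1) -> caps B=1 W=0
Move 10: W@(0,2) -> caps B=1 W=0
Move 11: B@(3,0) -> caps B=1 W=0
Move 12: W@(0,1) -> caps B=1 W=0

Answer: 1 0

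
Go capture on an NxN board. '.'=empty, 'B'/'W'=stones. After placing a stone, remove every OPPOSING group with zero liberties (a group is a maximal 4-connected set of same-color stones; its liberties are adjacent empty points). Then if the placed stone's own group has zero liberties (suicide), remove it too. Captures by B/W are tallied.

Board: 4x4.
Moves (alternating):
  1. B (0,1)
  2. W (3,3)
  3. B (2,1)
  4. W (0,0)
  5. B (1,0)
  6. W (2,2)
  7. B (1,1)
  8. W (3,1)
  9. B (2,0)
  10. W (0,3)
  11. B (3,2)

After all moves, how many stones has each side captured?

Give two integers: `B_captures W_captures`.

Answer: 1 0

Derivation:
Move 1: B@(0,1) -> caps B=0 W=0
Move 2: W@(3,3) -> caps B=0 W=0
Move 3: B@(2,1) -> caps B=0 W=0
Move 4: W@(0,0) -> caps B=0 W=0
Move 5: B@(1,0) -> caps B=1 W=0
Move 6: W@(2,2) -> caps B=1 W=0
Move 7: B@(1,1) -> caps B=1 W=0
Move 8: W@(3,1) -> caps B=1 W=0
Move 9: B@(2,0) -> caps B=1 W=0
Move 10: W@(0,3) -> caps B=1 W=0
Move 11: B@(3,2) -> caps B=1 W=0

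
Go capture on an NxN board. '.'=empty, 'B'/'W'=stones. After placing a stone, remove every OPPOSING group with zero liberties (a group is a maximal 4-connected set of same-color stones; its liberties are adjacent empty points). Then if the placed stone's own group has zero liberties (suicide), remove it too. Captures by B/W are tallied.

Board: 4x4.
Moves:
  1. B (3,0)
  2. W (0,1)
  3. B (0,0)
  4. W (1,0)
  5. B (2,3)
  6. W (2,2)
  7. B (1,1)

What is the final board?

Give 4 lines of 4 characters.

Answer: .W..
WB..
..WB
B...

Derivation:
Move 1: B@(3,0) -> caps B=0 W=0
Move 2: W@(0,1) -> caps B=0 W=0
Move 3: B@(0,0) -> caps B=0 W=0
Move 4: W@(1,0) -> caps B=0 W=1
Move 5: B@(2,3) -> caps B=0 W=1
Move 6: W@(2,2) -> caps B=0 W=1
Move 7: B@(1,1) -> caps B=0 W=1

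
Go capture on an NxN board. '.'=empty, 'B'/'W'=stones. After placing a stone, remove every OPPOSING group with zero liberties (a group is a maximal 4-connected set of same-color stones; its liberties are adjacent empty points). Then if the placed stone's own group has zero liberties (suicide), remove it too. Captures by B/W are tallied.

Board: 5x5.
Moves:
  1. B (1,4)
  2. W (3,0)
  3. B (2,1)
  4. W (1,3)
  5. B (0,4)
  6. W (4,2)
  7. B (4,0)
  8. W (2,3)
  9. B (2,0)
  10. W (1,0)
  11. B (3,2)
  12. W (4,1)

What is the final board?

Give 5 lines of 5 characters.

Answer: ....B
W..WB
BB.W.
W.B..
.WW..

Derivation:
Move 1: B@(1,4) -> caps B=0 W=0
Move 2: W@(3,0) -> caps B=0 W=0
Move 3: B@(2,1) -> caps B=0 W=0
Move 4: W@(1,3) -> caps B=0 W=0
Move 5: B@(0,4) -> caps B=0 W=0
Move 6: W@(4,2) -> caps B=0 W=0
Move 7: B@(4,0) -> caps B=0 W=0
Move 8: W@(2,3) -> caps B=0 W=0
Move 9: B@(2,0) -> caps B=0 W=0
Move 10: W@(1,0) -> caps B=0 W=0
Move 11: B@(3,2) -> caps B=0 W=0
Move 12: W@(4,1) -> caps B=0 W=1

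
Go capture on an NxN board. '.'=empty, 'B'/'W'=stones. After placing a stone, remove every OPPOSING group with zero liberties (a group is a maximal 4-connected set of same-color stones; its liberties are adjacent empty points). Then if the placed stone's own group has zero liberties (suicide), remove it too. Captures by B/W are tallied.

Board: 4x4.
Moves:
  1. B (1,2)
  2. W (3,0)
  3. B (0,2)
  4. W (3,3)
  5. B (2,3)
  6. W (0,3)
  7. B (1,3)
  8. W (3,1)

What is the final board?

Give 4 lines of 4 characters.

Answer: ..B.
..BB
...B
WW.W

Derivation:
Move 1: B@(1,2) -> caps B=0 W=0
Move 2: W@(3,0) -> caps B=0 W=0
Move 3: B@(0,2) -> caps B=0 W=0
Move 4: W@(3,3) -> caps B=0 W=0
Move 5: B@(2,3) -> caps B=0 W=0
Move 6: W@(0,3) -> caps B=0 W=0
Move 7: B@(1,3) -> caps B=1 W=0
Move 8: W@(3,1) -> caps B=1 W=0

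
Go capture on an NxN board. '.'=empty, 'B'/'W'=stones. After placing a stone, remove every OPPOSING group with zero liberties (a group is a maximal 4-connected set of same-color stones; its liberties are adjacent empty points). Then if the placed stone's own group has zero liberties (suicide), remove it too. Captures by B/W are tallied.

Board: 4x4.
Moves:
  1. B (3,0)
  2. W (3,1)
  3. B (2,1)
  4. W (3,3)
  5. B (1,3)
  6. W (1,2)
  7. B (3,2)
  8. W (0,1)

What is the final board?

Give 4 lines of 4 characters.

Answer: .W..
..WB
.B..
B.BW

Derivation:
Move 1: B@(3,0) -> caps B=0 W=0
Move 2: W@(3,1) -> caps B=0 W=0
Move 3: B@(2,1) -> caps B=0 W=0
Move 4: W@(3,3) -> caps B=0 W=0
Move 5: B@(1,3) -> caps B=0 W=0
Move 6: W@(1,2) -> caps B=0 W=0
Move 7: B@(3,2) -> caps B=1 W=0
Move 8: W@(0,1) -> caps B=1 W=0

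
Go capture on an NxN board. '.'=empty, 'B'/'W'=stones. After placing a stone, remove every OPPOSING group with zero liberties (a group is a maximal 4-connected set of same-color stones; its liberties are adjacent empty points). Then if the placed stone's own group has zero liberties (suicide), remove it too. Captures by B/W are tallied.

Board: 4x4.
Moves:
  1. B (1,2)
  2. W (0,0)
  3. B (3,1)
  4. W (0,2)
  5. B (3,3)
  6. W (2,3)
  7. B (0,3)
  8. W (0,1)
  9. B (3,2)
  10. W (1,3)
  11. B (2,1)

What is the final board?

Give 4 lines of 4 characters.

Move 1: B@(1,2) -> caps B=0 W=0
Move 2: W@(0,0) -> caps B=0 W=0
Move 3: B@(3,1) -> caps B=0 W=0
Move 4: W@(0,2) -> caps B=0 W=0
Move 5: B@(3,3) -> caps B=0 W=0
Move 6: W@(2,3) -> caps B=0 W=0
Move 7: B@(0,3) -> caps B=0 W=0
Move 8: W@(0,1) -> caps B=0 W=0
Move 9: B@(3,2) -> caps B=0 W=0
Move 10: W@(1,3) -> caps B=0 W=1
Move 11: B@(2,1) -> caps B=0 W=1

Answer: WWW.
..BW
.B.W
.BBB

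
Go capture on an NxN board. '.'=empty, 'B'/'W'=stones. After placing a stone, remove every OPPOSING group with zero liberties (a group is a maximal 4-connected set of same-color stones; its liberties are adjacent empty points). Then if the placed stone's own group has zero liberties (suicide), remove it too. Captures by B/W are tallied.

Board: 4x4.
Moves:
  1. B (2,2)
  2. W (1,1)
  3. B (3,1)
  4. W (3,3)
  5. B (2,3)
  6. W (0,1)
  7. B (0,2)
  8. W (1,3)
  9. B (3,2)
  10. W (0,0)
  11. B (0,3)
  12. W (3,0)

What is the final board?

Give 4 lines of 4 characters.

Answer: WWBB
.W.W
..BB
WBB.

Derivation:
Move 1: B@(2,2) -> caps B=0 W=0
Move 2: W@(1,1) -> caps B=0 W=0
Move 3: B@(3,1) -> caps B=0 W=0
Move 4: W@(3,3) -> caps B=0 W=0
Move 5: B@(2,3) -> caps B=0 W=0
Move 6: W@(0,1) -> caps B=0 W=0
Move 7: B@(0,2) -> caps B=0 W=0
Move 8: W@(1,3) -> caps B=0 W=0
Move 9: B@(3,2) -> caps B=1 W=0
Move 10: W@(0,0) -> caps B=1 W=0
Move 11: B@(0,3) -> caps B=1 W=0
Move 12: W@(3,0) -> caps B=1 W=0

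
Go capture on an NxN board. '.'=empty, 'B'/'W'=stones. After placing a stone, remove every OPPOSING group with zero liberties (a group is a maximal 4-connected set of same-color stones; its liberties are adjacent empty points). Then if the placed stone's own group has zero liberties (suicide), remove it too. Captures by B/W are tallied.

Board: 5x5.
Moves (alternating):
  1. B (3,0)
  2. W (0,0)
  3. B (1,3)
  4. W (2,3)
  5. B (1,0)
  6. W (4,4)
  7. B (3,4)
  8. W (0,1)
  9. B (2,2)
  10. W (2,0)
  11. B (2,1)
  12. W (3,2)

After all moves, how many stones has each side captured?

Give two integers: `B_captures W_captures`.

Move 1: B@(3,0) -> caps B=0 W=0
Move 2: W@(0,0) -> caps B=0 W=0
Move 3: B@(1,3) -> caps B=0 W=0
Move 4: W@(2,3) -> caps B=0 W=0
Move 5: B@(1,0) -> caps B=0 W=0
Move 6: W@(4,4) -> caps B=0 W=0
Move 7: B@(3,4) -> caps B=0 W=0
Move 8: W@(0,1) -> caps B=0 W=0
Move 9: B@(2,2) -> caps B=0 W=0
Move 10: W@(2,0) -> caps B=0 W=0
Move 11: B@(2,1) -> caps B=1 W=0
Move 12: W@(3,2) -> caps B=1 W=0

Answer: 1 0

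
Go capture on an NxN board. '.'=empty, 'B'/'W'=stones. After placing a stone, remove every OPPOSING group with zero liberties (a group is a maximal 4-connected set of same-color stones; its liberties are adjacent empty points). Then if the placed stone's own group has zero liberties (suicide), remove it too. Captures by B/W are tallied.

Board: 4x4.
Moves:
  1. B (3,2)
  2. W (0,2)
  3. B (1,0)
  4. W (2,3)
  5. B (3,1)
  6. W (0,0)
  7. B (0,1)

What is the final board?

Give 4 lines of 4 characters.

Answer: .BW.
B...
...W
.BB.

Derivation:
Move 1: B@(3,2) -> caps B=0 W=0
Move 2: W@(0,2) -> caps B=0 W=0
Move 3: B@(1,0) -> caps B=0 W=0
Move 4: W@(2,3) -> caps B=0 W=0
Move 5: B@(3,1) -> caps B=0 W=0
Move 6: W@(0,0) -> caps B=0 W=0
Move 7: B@(0,1) -> caps B=1 W=0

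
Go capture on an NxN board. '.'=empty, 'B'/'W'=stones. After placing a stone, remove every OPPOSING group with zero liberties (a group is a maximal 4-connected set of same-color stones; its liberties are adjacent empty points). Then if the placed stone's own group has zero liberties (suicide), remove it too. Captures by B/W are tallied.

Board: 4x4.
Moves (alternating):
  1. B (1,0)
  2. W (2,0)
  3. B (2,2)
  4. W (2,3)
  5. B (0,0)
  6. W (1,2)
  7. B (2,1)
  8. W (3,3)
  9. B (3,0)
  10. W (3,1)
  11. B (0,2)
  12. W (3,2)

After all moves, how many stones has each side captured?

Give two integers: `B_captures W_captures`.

Answer: 1 0

Derivation:
Move 1: B@(1,0) -> caps B=0 W=0
Move 2: W@(2,0) -> caps B=0 W=0
Move 3: B@(2,2) -> caps B=0 W=0
Move 4: W@(2,3) -> caps B=0 W=0
Move 5: B@(0,0) -> caps B=0 W=0
Move 6: W@(1,2) -> caps B=0 W=0
Move 7: B@(2,1) -> caps B=0 W=0
Move 8: W@(3,3) -> caps B=0 W=0
Move 9: B@(3,0) -> caps B=1 W=0
Move 10: W@(3,1) -> caps B=1 W=0
Move 11: B@(0,2) -> caps B=1 W=0
Move 12: W@(3,2) -> caps B=1 W=0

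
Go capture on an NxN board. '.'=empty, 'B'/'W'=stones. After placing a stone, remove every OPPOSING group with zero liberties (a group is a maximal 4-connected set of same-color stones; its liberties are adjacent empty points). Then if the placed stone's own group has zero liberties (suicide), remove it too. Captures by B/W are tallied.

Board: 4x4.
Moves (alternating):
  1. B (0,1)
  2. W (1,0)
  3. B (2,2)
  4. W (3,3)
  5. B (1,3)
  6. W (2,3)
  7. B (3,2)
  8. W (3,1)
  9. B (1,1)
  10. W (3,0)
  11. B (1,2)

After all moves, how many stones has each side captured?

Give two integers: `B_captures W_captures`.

Answer: 2 0

Derivation:
Move 1: B@(0,1) -> caps B=0 W=0
Move 2: W@(1,0) -> caps B=0 W=0
Move 3: B@(2,2) -> caps B=0 W=0
Move 4: W@(3,3) -> caps B=0 W=0
Move 5: B@(1,3) -> caps B=0 W=0
Move 6: W@(2,3) -> caps B=0 W=0
Move 7: B@(3,2) -> caps B=2 W=0
Move 8: W@(3,1) -> caps B=2 W=0
Move 9: B@(1,1) -> caps B=2 W=0
Move 10: W@(3,0) -> caps B=2 W=0
Move 11: B@(1,2) -> caps B=2 W=0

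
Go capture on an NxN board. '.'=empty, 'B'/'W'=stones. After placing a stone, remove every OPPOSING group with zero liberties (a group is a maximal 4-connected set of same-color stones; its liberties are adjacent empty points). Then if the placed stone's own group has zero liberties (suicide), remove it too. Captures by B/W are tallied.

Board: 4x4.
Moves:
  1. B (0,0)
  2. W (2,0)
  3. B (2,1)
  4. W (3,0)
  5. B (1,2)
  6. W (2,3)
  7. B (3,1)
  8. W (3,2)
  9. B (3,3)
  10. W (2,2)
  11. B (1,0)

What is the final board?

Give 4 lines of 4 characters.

Answer: B...
B.B.
.BWW
.BW.

Derivation:
Move 1: B@(0,0) -> caps B=0 W=0
Move 2: W@(2,0) -> caps B=0 W=0
Move 3: B@(2,1) -> caps B=0 W=0
Move 4: W@(3,0) -> caps B=0 W=0
Move 5: B@(1,2) -> caps B=0 W=0
Move 6: W@(2,3) -> caps B=0 W=0
Move 7: B@(3,1) -> caps B=0 W=0
Move 8: W@(3,2) -> caps B=0 W=0
Move 9: B@(3,3) -> caps B=0 W=0
Move 10: W@(2,2) -> caps B=0 W=0
Move 11: B@(1,0) -> caps B=2 W=0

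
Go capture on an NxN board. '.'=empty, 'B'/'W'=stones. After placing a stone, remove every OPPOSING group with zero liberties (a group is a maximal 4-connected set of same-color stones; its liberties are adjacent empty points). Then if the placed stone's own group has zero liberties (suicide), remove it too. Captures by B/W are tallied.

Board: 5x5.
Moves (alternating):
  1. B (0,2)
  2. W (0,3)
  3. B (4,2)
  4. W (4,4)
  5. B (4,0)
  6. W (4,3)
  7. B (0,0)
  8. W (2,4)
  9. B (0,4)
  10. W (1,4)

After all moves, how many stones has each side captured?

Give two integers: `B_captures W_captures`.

Move 1: B@(0,2) -> caps B=0 W=0
Move 2: W@(0,3) -> caps B=0 W=0
Move 3: B@(4,2) -> caps B=0 W=0
Move 4: W@(4,4) -> caps B=0 W=0
Move 5: B@(4,0) -> caps B=0 W=0
Move 6: W@(4,3) -> caps B=0 W=0
Move 7: B@(0,0) -> caps B=0 W=0
Move 8: W@(2,4) -> caps B=0 W=0
Move 9: B@(0,4) -> caps B=0 W=0
Move 10: W@(1,4) -> caps B=0 W=1

Answer: 0 1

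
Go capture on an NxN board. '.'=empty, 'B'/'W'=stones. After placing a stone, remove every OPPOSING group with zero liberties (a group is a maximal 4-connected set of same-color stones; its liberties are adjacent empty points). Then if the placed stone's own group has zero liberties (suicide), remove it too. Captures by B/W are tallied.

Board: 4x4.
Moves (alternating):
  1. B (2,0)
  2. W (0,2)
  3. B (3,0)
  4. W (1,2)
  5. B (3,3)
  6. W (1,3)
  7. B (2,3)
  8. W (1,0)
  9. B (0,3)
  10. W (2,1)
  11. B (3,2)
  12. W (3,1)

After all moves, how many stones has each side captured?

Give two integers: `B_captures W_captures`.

Move 1: B@(2,0) -> caps B=0 W=0
Move 2: W@(0,2) -> caps B=0 W=0
Move 3: B@(3,0) -> caps B=0 W=0
Move 4: W@(1,2) -> caps B=0 W=0
Move 5: B@(3,3) -> caps B=0 W=0
Move 6: W@(1,3) -> caps B=0 W=0
Move 7: B@(2,3) -> caps B=0 W=0
Move 8: W@(1,0) -> caps B=0 W=0
Move 9: B@(0,3) -> caps B=0 W=0
Move 10: W@(2,1) -> caps B=0 W=0
Move 11: B@(3,2) -> caps B=0 W=0
Move 12: W@(3,1) -> caps B=0 W=2

Answer: 0 2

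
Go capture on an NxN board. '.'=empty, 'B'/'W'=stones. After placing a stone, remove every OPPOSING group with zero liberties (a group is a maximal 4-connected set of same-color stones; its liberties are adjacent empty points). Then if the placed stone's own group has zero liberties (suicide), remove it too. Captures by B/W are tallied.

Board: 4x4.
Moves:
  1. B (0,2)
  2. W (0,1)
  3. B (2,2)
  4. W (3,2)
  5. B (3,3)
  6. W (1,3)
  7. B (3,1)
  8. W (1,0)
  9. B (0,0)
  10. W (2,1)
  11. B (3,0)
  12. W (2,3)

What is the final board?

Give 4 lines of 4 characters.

Answer: .WB.
W..W
.WBW
BB.B

Derivation:
Move 1: B@(0,2) -> caps B=0 W=0
Move 2: W@(0,1) -> caps B=0 W=0
Move 3: B@(2,2) -> caps B=0 W=0
Move 4: W@(3,2) -> caps B=0 W=0
Move 5: B@(3,3) -> caps B=0 W=0
Move 6: W@(1,3) -> caps B=0 W=0
Move 7: B@(3,1) -> caps B=1 W=0
Move 8: W@(1,0) -> caps B=1 W=0
Move 9: B@(0,0) -> caps B=1 W=0
Move 10: W@(2,1) -> caps B=1 W=0
Move 11: B@(3,0) -> caps B=1 W=0
Move 12: W@(2,3) -> caps B=1 W=0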